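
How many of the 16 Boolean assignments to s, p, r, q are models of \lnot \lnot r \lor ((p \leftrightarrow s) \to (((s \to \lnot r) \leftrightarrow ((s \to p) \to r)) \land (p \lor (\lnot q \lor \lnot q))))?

12

Initial set: {(\lnot \lnot r \lor ((p \leftrightarrow s) \to (((s \to \lnot r) \leftrightarrow ((s \to p) \to r)) \land (p \lor (\lnot q \lor \lnot q)))))}.
(\lnot \lnot r \lor ((p \leftrightarrow s) \to (((s \to \lnot r) \leftrightarrow ((s \to p) \to r)) \land (p \lor (\lnot q \lor \lnot q))))): β-rule — branch into \lnot \lnot r  //  ((p \leftrightarrow s) \to (((s \to \lnot r) \leftrightarrow ((s \to p) \to r)) \land (p \lor (\lnot q \lor \lnot q)))).
  branch 1 (add \lnot \lnot r):
    \lnot \lnot r: drop double negation, giving r.
    ○ open, literals {r=true}.
  branch 2 (add ((p \leftrightarrow s) \to (((s \to \lnot r) \leftrightarrow ((s \to p) \to r)) \land (p \lor (\lnot q \lor \lnot q))))):
    ((p \leftrightarrow s) \to (((s \to \lnot r) \leftrightarrow ((s \to p) \to r)) \land (p \lor (\lnot q \lor \lnot q)))): β-rule — branch into \lnot (p \leftrightarrow s)  //  (((s \to \lnot r) \leftrightarrow ((s \to p) \to r)) \land (p \lor (\lnot q \lor \lnot q))).
      branch 2.1 (add \lnot (p \leftrightarrow s)):
        \lnot (p \leftrightarrow s): β-rule — branch into p, \lnot s  //  \lnot p, s.
          branch 2.1.1 (add p, \lnot s):
            ○ open, literals {p=true, s=false}.
          branch 2.1.2 (add \lnot p, s):
            ○ open, literals {p=false, s=true}.
      branch 2.2 (add (((s \to \lnot r) \leftrightarrow ((s \to p) \to r)) \land (p \lor (\lnot q \lor \lnot q)))):
        (((s \to \lnot r) \leftrightarrow ((s \to p) \to r)) \land (p \lor (\lnot q \lor \lnot q))): α-rule — add ((s \to \lnot r) \leftrightarrow ((s \to p) \to r)), (p \lor (\lnot q \lor \lnot q)).
        ((s \to \lnot r) \leftrightarrow ((s \to p) \to r)): β-rule — branch into (s \to \lnot r), ((s \to p) \to r)  //  \lnot (s \to \lnot r), \lnot ((s \to p) \to r).
          branch 2.2.1 (add (s \to \lnot r), ((s \to p) \to r)):
            (p \lor (\lnot q \lor \lnot q)): β-rule — branch into p  //  (\lnot q \lor \lnot q).
              branch 2.2.1.1 (add p):
                (s \to \lnot r): β-rule — branch into \lnot s  //  \lnot r.
                  branch 2.2.1.1.1 (add \lnot s):
                    ((s \to p) \to r): β-rule — branch into \lnot (s \to p)  //  r.
                      branch 2.2.1.1.1.1 (add \lnot (s \to p)):
                        \lnot (s \to p): α-rule — add s, \lnot p.
                        × closes — contains both s and \lnot s.
                      branch 2.2.1.1.1.2 (add r):
                        ○ open, literals {p=true, r=true, s=false}.
                  branch 2.2.1.1.2 (add \lnot r):
                    ((s \to p) \to r): β-rule — branch into \lnot (s \to p)  //  r.
                      branch 2.2.1.1.2.1 (add \lnot (s \to p)):
                        \lnot (s \to p): α-rule — add s, \lnot p.
                        × closes — contains both p and \lnot p.
                      branch 2.2.1.1.2.2 (add r):
                        × closes — contains both r and \lnot r.
              branch 2.2.1.2 (add (\lnot q \lor \lnot q)):
                (s \to \lnot r): β-rule — branch into \lnot s  //  \lnot r.
                  branch 2.2.1.2.1 (add \lnot s):
                    ((s \to p) \to r): β-rule — branch into \lnot (s \to p)  //  r.
                      branch 2.2.1.2.1.1 (add \lnot (s \to p)):
                        \lnot (s \to p): α-rule — add s, \lnot p.
                        × closes — contains both s and \lnot s.
                      branch 2.2.1.2.1.2 (add r):
                        (\lnot q \lor \lnot q): β-rule — branch into \lnot q  //  \lnot q.
                          branch 2.2.1.2.1.2.1 (add \lnot q):
                            ○ open, literals {q=false, r=true, s=false}.
                          branch 2.2.1.2.1.2.2 (add \lnot q):
                            ○ open, literals {q=false, r=true, s=false}.
                  branch 2.2.1.2.2 (add \lnot r):
                    ((s \to p) \to r): β-rule — branch into \lnot (s \to p)  //  r.
                      branch 2.2.1.2.2.1 (add \lnot (s \to p)):
                        \lnot (s \to p): α-rule — add s, \lnot p.
                        (\lnot q \lor \lnot q): β-rule — branch into \lnot q  //  \lnot q.
                          branch 2.2.1.2.2.1.1 (add \lnot q):
                            ○ open, literals {p=false, q=false, r=false, s=true}.
                          branch 2.2.1.2.2.1.2 (add \lnot q):
                            ○ open, literals {p=false, q=false, r=false, s=true}.
                      branch 2.2.1.2.2.2 (add r):
                        × closes — contains both r and \lnot r.
          branch 2.2.2 (add \lnot (s \to \lnot r), \lnot ((s \to p) \to r)):
            \lnot (s \to \lnot r): α-rule — add s, \lnot \lnot r.
            \lnot ((s \to p) \to r): α-rule — add (s \to p), \lnot r.
            × closes — contains both r and \lnot r.
6 branches closed, 8 open.
Each open branch fixes some atoms; the unmentioned ones are free. Counting distinct full assignments: branch {r=true} (s, p, q) contributes 8 new; branch {p=true, s=false} (r, q) contributes 2 new; branch {p=false, s=true} (r, q) contributes 2 new; branch {p=true, r=true, s=false} (q) contributes 0 new; branch {q=false, r=true, s=false} (p) contributes 0 new; branch {q=false, r=true, s=false} (p) contributes 0 new; branch {p=false, q=false, r=false, s=true} (none free) contributes 0 new; branch {p=false, q=false, r=false, s=true} (none free) contributes 0 new. Total: 12.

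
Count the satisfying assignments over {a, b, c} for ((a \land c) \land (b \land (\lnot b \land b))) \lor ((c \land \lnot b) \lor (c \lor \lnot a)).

Initial set: {T (((a \land c) \land (b \land (\lnot b \land b))) \lor ((c \land \lnot b) \lor (c \lor \lnot a)))}.
T (((a \land c) \land (b \land (\lnot b \land b))) \lor ((c \land \lnot b) \lor (c \lor \lnot a))): β-rule — branch into T ((a \land c) \land (b \land (\lnot b \land b)))  //  T ((c \land \lnot b) \lor (c \lor \lnot a)).
  branch 1 (add T ((a \land c) \land (b \land (\lnot b \land b)))):
    T ((a \land c) \land (b \land (\lnot b \land b))): α-rule — add T (a \land c), T (b \land (\lnot b \land b)).
    T (a \land c): α-rule — add T a, T c.
    T (b \land (\lnot b \land b)): α-rule — add T b, T (\lnot b \land b).
    T (\lnot b \land b): α-rule — add T \lnot b, T b.
    × closes — contains both b and \lnot b.
  branch 2 (add T ((c \land \lnot b) \lor (c \lor \lnot a))):
    T ((c \land \lnot b) \lor (c \lor \lnot a)): β-rule — branch into T (c \land \lnot b)  //  T (c \lor \lnot a).
      branch 2.1 (add T (c \land \lnot b)):
        T (c \land \lnot b): α-rule — add T c, T \lnot b.
        ○ open, literals {b=F, c=T}.
      branch 2.2 (add T (c \lor \lnot a)):
        T (c \lor \lnot a): β-rule — branch into T c  //  T \lnot a.
          branch 2.2.1 (add T c):
            ○ open, literals {c=T}.
          branch 2.2.2 (add T \lnot a):
            ○ open, literals {a=F}.
1 branch closed, 3 open.
Each open branch fixes some atoms; the unmentioned ones are free. Counting distinct full assignments: branch {b=F, c=T} (a) contributes 2 new; branch {c=T} (a, b) contributes 2 new; branch {a=F} (b, c) contributes 2 new. Total: 6.

6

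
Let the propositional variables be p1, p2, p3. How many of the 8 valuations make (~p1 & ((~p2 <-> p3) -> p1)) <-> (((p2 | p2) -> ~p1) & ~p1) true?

Initial set: {((~p1 & ((~p2 <-> p3) -> p1)) <-> (((p2 | p2) -> ~p1) & ~p1))}.
((~p1 & ((~p2 <-> p3) -> p1)) <-> (((p2 | p2) -> ~p1) & ~p1)): β-rule — branch into (~p1 & ((~p2 <-> p3) -> p1)), (((p2 | p2) -> ~p1) & ~p1)  //  ~(~p1 & ((~p2 <-> p3) -> p1)), ~(((p2 | p2) -> ~p1) & ~p1).
  branch 1 (add (~p1 & ((~p2 <-> p3) -> p1)), (((p2 | p2) -> ~p1) & ~p1)):
    (~p1 & ((~p2 <-> p3) -> p1)): α-rule — add ~p1, ((~p2 <-> p3) -> p1).
    (((p2 | p2) -> ~p1) & ~p1): α-rule — add ((p2 | p2) -> ~p1), ~p1.
    ((~p2 <-> p3) -> p1): β-rule — branch into ~(~p2 <-> p3)  //  p1.
      branch 1.1 (add ~(~p2 <-> p3)):
        ((p2 | p2) -> ~p1): β-rule — branch into ~(p2 | p2)  //  ~p1.
          branch 1.1.1 (add ~(p2 | p2)):
            ~(p2 | p2): α-rule — add ~p2, ~p2.
            ~(~p2 <-> p3): β-rule — branch into ~p2, ~p3  //  ~~p2, p3.
              branch 1.1.1.1 (add ~p2, ~p3):
                ○ open, literals {p1=0, p2=0, p3=0}.
              branch 1.1.1.2 (add ~~p2, p3):
                × closes — contains both p2 and ~p2.
          branch 1.1.2 (add ~p1):
            ~(~p2 <-> p3): β-rule — branch into ~p2, ~p3  //  ~~p2, p3.
              branch 1.1.2.1 (add ~p2, ~p3):
                ○ open, literals {p1=0, p2=0, p3=0}.
              branch 1.1.2.2 (add ~~p2, p3):
                ○ open, literals {p1=0, p2=1, p3=1}.
      branch 1.2 (add p1):
        × closes — contains both p1 and ~p1.
  branch 2 (add ~(~p1 & ((~p2 <-> p3) -> p1)), ~(((p2 | p2) -> ~p1) & ~p1)):
    ~(~p1 & ((~p2 <-> p3) -> p1)): β-rule — branch into ~~p1  //  ~((~p2 <-> p3) -> p1).
      branch 2.1 (add ~~p1):
        ~(((p2 | p2) -> ~p1) & ~p1): β-rule — branch into ~((p2 | p2) -> ~p1)  //  ~~p1.
          branch 2.1.1 (add ~((p2 | p2) -> ~p1)):
            ~((p2 | p2) -> ~p1): α-rule — add (p2 | p2), ~~p1.
            (p2 | p2): β-rule — branch into p2  //  p2.
              branch 2.1.1.1 (add p2):
                ○ open, literals {p1=1, p2=1}.
              branch 2.1.1.2 (add p2):
                ○ open, literals {p1=1, p2=1}.
          branch 2.1.2 (add ~~p1):
            ○ open, literals {p1=1}.
      branch 2.2 (add ~((~p2 <-> p3) -> p1)):
        ~((~p2 <-> p3) -> p1): α-rule — add (~p2 <-> p3), ~p1.
        ~(((p2 | p2) -> ~p1) & ~p1): β-rule — branch into ~((p2 | p2) -> ~p1)  //  ~~p1.
          branch 2.2.1 (add ~((p2 | p2) -> ~p1)):
            ~((p2 | p2) -> ~p1): α-rule — add (p2 | p2), ~~p1.
            × closes — contains both p1 and ~p1.
          branch 2.2.2 (add ~~p1):
            × closes — contains both p1 and ~p1.
4 branches closed, 6 open.
Each open branch fixes some atoms; the unmentioned ones are free. Counting distinct full assignments: branch {p1=0, p2=0, p3=0} (none free) contributes 1 new; branch {p1=0, p2=0, p3=0} (none free) contributes 0 new; branch {p1=0, p2=1, p3=1} (none free) contributes 1 new; branch {p1=1, p2=1} (p3) contributes 2 new; branch {p1=1, p2=1} (p3) contributes 0 new; branch {p1=1} (p2, p3) contributes 2 new. Total: 6.

6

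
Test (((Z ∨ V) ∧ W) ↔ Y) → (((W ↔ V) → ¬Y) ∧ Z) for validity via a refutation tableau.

Not valid

Assume the negation and expand:
Initial set: {F ((((Z ∨ V) ∧ W) ↔ Y) → (((W ↔ V) → ¬Y) ∧ Z))}.
F ((((Z ∨ V) ∧ W) ↔ Y) → (((W ↔ V) → ¬Y) ∧ Z)): α-rule — add T (((Z ∨ V) ∧ W) ↔ Y), F (((W ↔ V) → ¬Y) ∧ Z).
T (((Z ∨ V) ∧ W) ↔ Y): β-rule — branch into T ((Z ∨ V) ∧ W), T Y  //  F ((Z ∨ V) ∧ W), F Y.
  branch 1 (add T ((Z ∨ V) ∧ W), T Y):
    T ((Z ∨ V) ∧ W): α-rule — add T (Z ∨ V), T W.
    F (((W ↔ V) → ¬Y) ∧ Z): β-rule — branch into F ((W ↔ V) → ¬Y)  //  F Z.
      branch 1.1 (add F ((W ↔ V) → ¬Y)):
        F ((W ↔ V) → ¬Y): α-rule — add T (W ↔ V), F ¬Y.
        T (Z ∨ V): β-rule — branch into T Z  //  T V.
          branch 1.1.1 (add T Z):
            T (W ↔ V): β-rule — branch into T W, T V  //  F W, F V.
              branch 1.1.1.1 (add T W, T V):
                ○ open, literals {V=1, W=1, Y=1, Z=1}.
              branch 1.1.1.2 (add F W, F V):
                × closes — contains both W and ¬W.
          branch 1.1.2 (add T V):
            T (W ↔ V): β-rule — branch into T W, T V  //  F W, F V.
              branch 1.1.2.1 (add T W, T V):
                ○ open, literals {V=1, W=1, Y=1}.
              branch 1.1.2.2 (add F W, F V):
                × closes — contains both W and ¬W.
      branch 1.2 (add F Z):
        T (Z ∨ V): β-rule — branch into T Z  //  T V.
          branch 1.2.1 (add T Z):
            × closes — contains both Z and ¬Z.
          branch 1.2.2 (add T V):
            ○ open, literals {V=1, W=1, Y=1, Z=0}.
  branch 2 (add F ((Z ∨ V) ∧ W), F Y):
    F (((W ↔ V) → ¬Y) ∧ Z): β-rule — branch into F ((W ↔ V) → ¬Y)  //  F Z.
      branch 2.1 (add F ((W ↔ V) → ¬Y)):
        F ((W ↔ V) → ¬Y): α-rule — add T (W ↔ V), F ¬Y.
        × closes — contains both Y and ¬Y.
      branch 2.2 (add F Z):
        F ((Z ∨ V) ∧ W): β-rule — branch into F (Z ∨ V)  //  F W.
          branch 2.2.1 (add F (Z ∨ V)):
            F (Z ∨ V): α-rule — add F Z, F V.
            ○ open, literals {V=0, Y=0, Z=0}.
          branch 2.2.2 (add F W):
            ○ open, literals {W=0, Y=0, Z=0}.
4 branches closed, 5 open.
An open branch gives a countermodel: V=1, W=1, Y=1, Z=1 (unmentioned atoms arbitrary); under it the original formula is false.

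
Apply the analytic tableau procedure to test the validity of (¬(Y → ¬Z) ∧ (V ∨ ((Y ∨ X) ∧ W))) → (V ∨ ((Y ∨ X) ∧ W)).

Valid

Assume the negation and expand:
Initial set: {F ((¬(Y → ¬Z) ∧ (V ∨ ((Y ∨ X) ∧ W))) → (V ∨ ((Y ∨ X) ∧ W)))}.
F ((¬(Y → ¬Z) ∧ (V ∨ ((Y ∨ X) ∧ W))) → (V ∨ ((Y ∨ X) ∧ W))): α-rule — add T (¬(Y → ¬Z) ∧ (V ∨ ((Y ∨ X) ∧ W))), F (V ∨ ((Y ∨ X) ∧ W)).
T (¬(Y → ¬Z) ∧ (V ∨ ((Y ∨ X) ∧ W))): α-rule — add T ¬(Y → ¬Z), T (V ∨ ((Y ∨ X) ∧ W)).
F (V ∨ ((Y ∨ X) ∧ W)): α-rule — add F V, F ((Y ∨ X) ∧ W).
T ¬(Y → ¬Z): α-rule — add T Y, F ¬Z.
T (V ∨ ((Y ∨ X) ∧ W)): β-rule — branch into T V  //  T ((Y ∨ X) ∧ W).
  branch 1 (add T V):
    × closes — contains both V and ¬V.
  branch 2 (add T ((Y ∨ X) ∧ W)):
    T ((Y ∨ X) ∧ W): α-rule — add T (Y ∨ X), T W.
    F ((Y ∨ X) ∧ W): β-rule — branch into F (Y ∨ X)  //  F W.
      branch 2.1 (add F (Y ∨ X)):
        F (Y ∨ X): α-rule — add F Y, F X.
        × closes — contains both Y and ¬Y.
      branch 2.2 (add F W):
        × closes — contains both W and ¬W.
All 3 branches close.
Every branch closed, so the negation is unsatisfiable and the formula is valid.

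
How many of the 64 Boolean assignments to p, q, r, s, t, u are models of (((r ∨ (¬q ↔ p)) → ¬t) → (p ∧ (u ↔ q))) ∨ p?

44

Initial set: {T ((((r ∨ (¬q ↔ p)) → ¬t) → (p ∧ (u ↔ q))) ∨ p)}.
T ((((r ∨ (¬q ↔ p)) → ¬t) → (p ∧ (u ↔ q))) ∨ p): β-rule — branch into T (((r ∨ (¬q ↔ p)) → ¬t) → (p ∧ (u ↔ q)))  //  T p.
  branch 1 (add T (((r ∨ (¬q ↔ p)) → ¬t) → (p ∧ (u ↔ q)))):
    T (((r ∨ (¬q ↔ p)) → ¬t) → (p ∧ (u ↔ q))): β-rule — branch into F ((r ∨ (¬q ↔ p)) → ¬t)  //  T (p ∧ (u ↔ q)).
      branch 1.1 (add F ((r ∨ (¬q ↔ p)) → ¬t)):
        F ((r ∨ (¬q ↔ p)) → ¬t): α-rule — add T (r ∨ (¬q ↔ p)), F ¬t.
        T (r ∨ (¬q ↔ p)): β-rule — branch into T r  //  T (¬q ↔ p).
          branch 1.1.1 (add T r):
            ○ open, literals {r=T, t=T}.
          branch 1.1.2 (add T (¬q ↔ p)):
            T (¬q ↔ p): β-rule — branch into T ¬q, T p  //  F ¬q, F p.
              branch 1.1.2.1 (add T ¬q, T p):
                ○ open, literals {p=T, q=F, t=T}.
              branch 1.1.2.2 (add F ¬q, F p):
                ○ open, literals {p=F, q=T, t=T}.
      branch 1.2 (add T (p ∧ (u ↔ q))):
        T (p ∧ (u ↔ q)): α-rule — add T p, T (u ↔ q).
        T (u ↔ q): β-rule — branch into T u, T q  //  F u, F q.
          branch 1.2.1 (add T u, T q):
            ○ open, literals {p=T, q=T, u=T}.
          branch 1.2.2 (add F u, F q):
            ○ open, literals {p=T, q=F, u=F}.
  branch 2 (add T p):
    ○ open, literals {p=T}.
0 branches closed, 6 open.
Each open branch fixes some atoms; the unmentioned ones are free. Counting distinct full assignments: branch {r=T, t=T} (p, q, s, u) contributes 16 new; branch {p=T, q=F, t=T} (r, s, u) contributes 4 new; branch {p=F, q=T, t=T} (r, s, u) contributes 4 new; branch {p=T, q=T, u=T} (r, s, t) contributes 6 new; branch {p=T, q=F, u=F} (r, s, t) contributes 4 new; branch {p=T} (q, r, s, t, u) contributes 10 new. Total: 44.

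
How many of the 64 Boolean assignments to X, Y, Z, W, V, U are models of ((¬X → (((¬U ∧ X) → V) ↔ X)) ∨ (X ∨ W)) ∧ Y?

Initial set: {(((¬X → (((¬U ∧ X) → V) ↔ X)) ∨ (X ∨ W)) ∧ Y)}.
(((¬X → (((¬U ∧ X) → V) ↔ X)) ∨ (X ∨ W)) ∧ Y): α-rule — add ((¬X → (((¬U ∧ X) → V) ↔ X)) ∨ (X ∨ W)), Y.
((¬X → (((¬U ∧ X) → V) ↔ X)) ∨ (X ∨ W)): β-rule — branch into (¬X → (((¬U ∧ X) → V) ↔ X))  //  (X ∨ W).
  branch 1 (add (¬X → (((¬U ∧ X) → V) ↔ X))):
    (¬X → (((¬U ∧ X) → V) ↔ X)): β-rule — branch into ¬¬X  //  (((¬U ∧ X) → V) ↔ X).
      branch 1.1 (add ¬¬X):
        ○ open, literals {X=true, Y=true}.
      branch 1.2 (add (((¬U ∧ X) → V) ↔ X)):
        (((¬U ∧ X) → V) ↔ X): β-rule — branch into ((¬U ∧ X) → V), X  //  ¬((¬U ∧ X) → V), ¬X.
          branch 1.2.1 (add ((¬U ∧ X) → V), X):
            ((¬U ∧ X) → V): β-rule — branch into ¬(¬U ∧ X)  //  V.
              branch 1.2.1.1 (add ¬(¬U ∧ X)):
                ¬(¬U ∧ X): β-rule — branch into ¬¬U  //  ¬X.
                  branch 1.2.1.1.1 (add ¬¬U):
                    ○ open, literals {U=true, X=true, Y=true}.
                  branch 1.2.1.1.2 (add ¬X):
                    × closes — contains both X and ¬X.
              branch 1.2.1.2 (add V):
                ○ open, literals {V=true, X=true, Y=true}.
          branch 1.2.2 (add ¬((¬U ∧ X) → V), ¬X):
            ¬((¬U ∧ X) → V): α-rule — add (¬U ∧ X), ¬V.
            (¬U ∧ X): α-rule — add ¬U, X.
            × closes — contains both X and ¬X.
  branch 2 (add (X ∨ W)):
    (X ∨ W): β-rule — branch into X  //  W.
      branch 2.1 (add X):
        ○ open, literals {X=true, Y=true}.
      branch 2.2 (add W):
        ○ open, literals {W=true, Y=true}.
2 branches closed, 5 open.
Each open branch fixes some atoms; the unmentioned ones are free. Counting distinct full assignments: branch {X=true, Y=true} (Z, W, V, U) contributes 16 new; branch {U=true, X=true, Y=true} (Z, W, V) contributes 0 new; branch {V=true, X=true, Y=true} (Z, W, U) contributes 0 new; branch {X=true, Y=true} (Z, W, V, U) contributes 0 new; branch {W=true, Y=true} (X, Z, V, U) contributes 8 new. Total: 24.

24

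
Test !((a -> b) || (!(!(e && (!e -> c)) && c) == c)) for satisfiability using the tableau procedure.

Satisfiable

Initial set: {!((a -> b) || (!(!(e && (!e -> c)) && c) == c))}.
!((a -> b) || (!(!(e && (!e -> c)) && c) == c)): α-rule — add !(a -> b), !(!(!(e && (!e -> c)) && c) == c).
!(a -> b): α-rule — add a, !b.
!(!(!(e && (!e -> c)) && c) == c): β-rule — branch into !(!(e && (!e -> c)) && c), !c  //  !!(!(e && (!e -> c)) && c), c.
  branch 1 (add !(!(e && (!e -> c)) && c), !c):
    !(!(e && (!e -> c)) && c): β-rule — branch into !!(e && (!e -> c))  //  !c.
      branch 1.1 (add !!(e && (!e -> c))):
        !!(e && (!e -> c)): α-rule — add e, (!e -> c).
        (!e -> c): β-rule — branch into !!e  //  c.
          branch 1.1.1 (add !!e):
            ○ open, literals {a=true, b=false, c=false, e=true}.
          branch 1.1.2 (add c):
            × closes — contains both c and !c.
      branch 1.2 (add !c):
        ○ open, literals {a=true, b=false, c=false}.
  branch 2 (add !!(!(e && (!e -> c)) && c), c):
    !!(!(e && (!e -> c)) && c): α-rule — add !(e && (!e -> c)), c.
    !(e && (!e -> c)): β-rule — branch into !e  //  !(!e -> c).
      branch 2.1 (add !e):
        ○ open, literals {a=true, b=false, c=true, e=false}.
      branch 2.2 (add !(!e -> c)):
        !(!e -> c): α-rule — add !e, !c.
        × closes — contains both c and !c.
2 branches closed, 3 open.
An open branch gives a satisfying assignment: a=true, b=false, c=false, e=true.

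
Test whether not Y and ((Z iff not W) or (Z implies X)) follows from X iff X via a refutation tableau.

Initial set: {(X iff X); not (not Y and ((Z iff not W) or (Z implies X)))}.
(X iff X): β-rule — branch into X, X  //  not X, not X.
  branch 1 (add X, X):
    not (not Y and ((Z iff not W) or (Z implies X))): β-rule — branch into not not Y  //  not ((Z iff not W) or (Z implies X)).
      branch 1.1 (add not not Y):
        ○ open, literals {X=1, Y=1}.
      branch 1.2 (add not ((Z iff not W) or (Z implies X))):
        not ((Z iff not W) or (Z implies X)): α-rule — add not (Z iff not W), not (Z implies X).
        not (Z implies X): α-rule — add Z, not X.
        × closes — contains both X and not X.
  branch 2 (add not X, not X):
    not (not Y and ((Z iff not W) or (Z implies X))): β-rule — branch into not not Y  //  not ((Z iff not W) or (Z implies X)).
      branch 2.1 (add not not Y):
        ○ open, literals {X=0, Y=1}.
      branch 2.2 (add not ((Z iff not W) or (Z implies X))):
        not ((Z iff not W) or (Z implies X)): α-rule — add not (Z iff not W), not (Z implies X).
        not (Z implies X): α-rule — add Z, not X.
        not (Z iff not W): β-rule — branch into Z, not not W  //  not Z, not W.
          branch 2.2.1 (add Z, not not W):
            ○ open, literals {W=1, X=0, Z=1}.
          branch 2.2.2 (add not Z, not W):
            × closes — contains both Z and not Z.
2 branches closed, 3 open.
An open branch gives a countermodel: X=1, Y=1 (unmentioned atoms arbitrary); the premises hold there but the conclusion fails.

No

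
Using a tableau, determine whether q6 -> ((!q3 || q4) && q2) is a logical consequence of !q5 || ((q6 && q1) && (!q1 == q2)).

Initial set: {(!q5 || ((q6 && q1) && (!q1 == q2))); !(q6 -> ((!q3 || q4) && q2))}.
!(q6 -> ((!q3 || q4) && q2)): α-rule — add q6, !((!q3 || q4) && q2).
(!q5 || ((q6 && q1) && (!q1 == q2))): β-rule — branch into !q5  //  ((q6 && q1) && (!q1 == q2)).
  branch 1 (add !q5):
    !((!q3 || q4) && q2): β-rule — branch into !(!q3 || q4)  //  !q2.
      branch 1.1 (add !(!q3 || q4)):
        !(!q3 || q4): α-rule — add !!q3, !q4.
        ○ open, literals {q3=true, q4=false, q5=false, q6=true}.
      branch 1.2 (add !q2):
        ○ open, literals {q2=false, q5=false, q6=true}.
  branch 2 (add ((q6 && q1) && (!q1 == q2))):
    ((q6 && q1) && (!q1 == q2)): α-rule — add (q6 && q1), (!q1 == q2).
    (q6 && q1): α-rule — add q6, q1.
    !((!q3 || q4) && q2): β-rule — branch into !(!q3 || q4)  //  !q2.
      branch 2.1 (add !(!q3 || q4)):
        !(!q3 || q4): α-rule — add !!q3, !q4.
        (!q1 == q2): β-rule — branch into !q1, q2  //  !!q1, !q2.
          branch 2.1.1 (add !q1, q2):
            × closes — contains both q1 and !q1.
          branch 2.1.2 (add !!q1, !q2):
            ○ open, literals {q1=true, q2=false, q3=true, q4=false, q6=true}.
      branch 2.2 (add !q2):
        (!q1 == q2): β-rule — branch into !q1, q2  //  !!q1, !q2.
          branch 2.2.1 (add !q1, q2):
            × closes — contains both q1 and !q1.
          branch 2.2.2 (add !!q1, !q2):
            ○ open, literals {q1=true, q2=false, q6=true}.
2 branches closed, 4 open.
An open branch gives a countermodel: q3=true, q4=false, q5=false, q6=true (unmentioned atoms arbitrary); the premises hold there but the conclusion fails.

No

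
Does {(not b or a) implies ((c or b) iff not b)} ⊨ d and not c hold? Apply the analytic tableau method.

No

Initial set: {((not b or a) implies ((c or b) iff not b)); not (d and not c)}.
((not b or a) implies ((c or b) iff not b)): β-rule — branch into not (not b or a)  //  ((c or b) iff not b).
  branch 1 (add not (not b or a)):
    not (not b or a): α-rule — add not not b, not a.
    not (d and not c): β-rule — branch into not d  //  not not c.
      branch 1.1 (add not d):
        ○ open, literals {a=0, b=1, d=0}.
      branch 1.2 (add not not c):
        ○ open, literals {a=0, b=1, c=1}.
  branch 2 (add ((c or b) iff not b)):
    not (d and not c): β-rule — branch into not d  //  not not c.
      branch 2.1 (add not d):
        ((c or b) iff not b): β-rule — branch into (c or b), not b  //  not (c or b), not not b.
          branch 2.1.1 (add (c or b), not b):
            (c or b): β-rule — branch into c  //  b.
              branch 2.1.1.1 (add c):
                ○ open, literals {b=0, c=1, d=0}.
              branch 2.1.1.2 (add b):
                × closes — contains both b and not b.
          branch 2.1.2 (add not (c or b), not not b):
            not (c or b): α-rule — add not c, not b.
            × closes — contains both b and not b.
      branch 2.2 (add not not c):
        ((c or b) iff not b): β-rule — branch into (c or b), not b  //  not (c or b), not not b.
          branch 2.2.1 (add (c or b), not b):
            (c or b): β-rule — branch into c  //  b.
              branch 2.2.1.1 (add c):
                ○ open, literals {b=0, c=1}.
              branch 2.2.1.2 (add b):
                × closes — contains both b and not b.
          branch 2.2.2 (add not (c or b), not not b):
            not (c or b): α-rule — add not c, not b.
            × closes — contains both c and not c.
4 branches closed, 4 open.
An open branch gives a countermodel: a=0, b=1, d=0 (unmentioned atoms arbitrary); the premises hold there but the conclusion fails.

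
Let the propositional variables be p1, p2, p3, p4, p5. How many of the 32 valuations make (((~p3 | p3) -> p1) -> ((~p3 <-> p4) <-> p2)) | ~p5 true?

28

Initial set: {((((~p3 | p3) -> p1) -> ((~p3 <-> p4) <-> p2)) | ~p5)}.
((((~p3 | p3) -> p1) -> ((~p3 <-> p4) <-> p2)) | ~p5): β-rule — branch into (((~p3 | p3) -> p1) -> ((~p3 <-> p4) <-> p2))  //  ~p5.
  branch 1 (add (((~p3 | p3) -> p1) -> ((~p3 <-> p4) <-> p2))):
    (((~p3 | p3) -> p1) -> ((~p3 <-> p4) <-> p2)): β-rule — branch into ~((~p3 | p3) -> p1)  //  ((~p3 <-> p4) <-> p2).
      branch 1.1 (add ~((~p3 | p3) -> p1)):
        ~((~p3 | p3) -> p1): α-rule — add (~p3 | p3), ~p1.
        (~p3 | p3): β-rule — branch into ~p3  //  p3.
          branch 1.1.1 (add ~p3):
            ○ open, literals {p1=0, p3=0}.
          branch 1.1.2 (add p3):
            ○ open, literals {p1=0, p3=1}.
      branch 1.2 (add ((~p3 <-> p4) <-> p2)):
        ((~p3 <-> p4) <-> p2): β-rule — branch into (~p3 <-> p4), p2  //  ~(~p3 <-> p4), ~p2.
          branch 1.2.1 (add (~p3 <-> p4), p2):
            (~p3 <-> p4): β-rule — branch into ~p3, p4  //  ~~p3, ~p4.
              branch 1.2.1.1 (add ~p3, p4):
                ○ open, literals {p2=1, p3=0, p4=1}.
              branch 1.2.1.2 (add ~~p3, ~p4):
                ○ open, literals {p2=1, p3=1, p4=0}.
          branch 1.2.2 (add ~(~p3 <-> p4), ~p2):
            ~(~p3 <-> p4): β-rule — branch into ~p3, ~p4  //  ~~p3, p4.
              branch 1.2.2.1 (add ~p3, ~p4):
                ○ open, literals {p2=0, p3=0, p4=0}.
              branch 1.2.2.2 (add ~~p3, p4):
                ○ open, literals {p2=0, p3=1, p4=1}.
  branch 2 (add ~p5):
    ○ open, literals {p5=0}.
0 branches closed, 7 open.
Each open branch fixes some atoms; the unmentioned ones are free. Counting distinct full assignments: branch {p1=0, p3=0} (p2, p4, p5) contributes 8 new; branch {p1=0, p3=1} (p2, p4, p5) contributes 8 new; branch {p2=1, p3=0, p4=1} (p1, p5) contributes 2 new; branch {p2=1, p3=1, p4=0} (p1, p5) contributes 2 new; branch {p2=0, p3=0, p4=0} (p1, p5) contributes 2 new; branch {p2=0, p3=1, p4=1} (p1, p5) contributes 2 new; branch {p5=0} (p1, p2, p3, p4) contributes 4 new. Total: 28.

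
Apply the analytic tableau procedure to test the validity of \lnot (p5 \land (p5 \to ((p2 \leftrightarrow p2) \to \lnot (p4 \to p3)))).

Assume the negation and expand:
Initial set: {\lnot \lnot (p5 \land (p5 \to ((p2 \leftrightarrow p2) \to \lnot (p4 \to p3))))}.
\lnot \lnot (p5 \land (p5 \to ((p2 \leftrightarrow p2) \to \lnot (p4 \to p3)))): α-rule — add p5, (p5 \to ((p2 \leftrightarrow p2) \to \lnot (p4 \to p3))).
(p5 \to ((p2 \leftrightarrow p2) \to \lnot (p4 \to p3))): β-rule — branch into \lnot p5  //  ((p2 \leftrightarrow p2) \to \lnot (p4 \to p3)).
  branch 1 (add \lnot p5):
    × closes — contains both p5 and \lnot p5.
  branch 2 (add ((p2 \leftrightarrow p2) \to \lnot (p4 \to p3))):
    ((p2 \leftrightarrow p2) \to \lnot (p4 \to p3)): β-rule — branch into \lnot (p2 \leftrightarrow p2)  //  \lnot (p4 \to p3).
      branch 2.1 (add \lnot (p2 \leftrightarrow p2)):
        \lnot (p2 \leftrightarrow p2): β-rule — branch into p2, \lnot p2  //  \lnot p2, p2.
          branch 2.1.1 (add p2, \lnot p2):
            × closes — contains both p2 and \lnot p2.
          branch 2.1.2 (add \lnot p2, p2):
            × closes — contains both p2 and \lnot p2.
      branch 2.2 (add \lnot (p4 \to p3)):
        \lnot (p4 \to p3): α-rule — add p4, \lnot p3.
        ○ open, literals {p3=0, p4=1, p5=1}.
3 branches closed, 1 open.
An open branch gives a countermodel: p3=0, p4=1, p5=1 (unmentioned atoms arbitrary); under it the original formula is false.

Not valid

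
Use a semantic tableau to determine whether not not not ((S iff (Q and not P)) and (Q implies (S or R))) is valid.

Assume the negation and expand:
Initial set: {not not not not ((S iff (Q and not P)) and (Q implies (S or R)))}.
not not not not ((S iff (Q and not P)) and (Q implies (S or R))): drop double negation, giving not not ((S iff (Q and not P)) and (Q implies (S or R))).
not not ((S iff (Q and not P)) and (Q implies (S or R))): α-rule — add (S iff (Q and not P)), (Q implies (S or R)).
(S iff (Q and not P)): β-rule — branch into S, (Q and not P)  //  not S, not (Q and not P).
  branch 1 (add S, (Q and not P)):
    (Q and not P): α-rule — add Q, not P.
    (Q implies (S or R)): β-rule — branch into not Q  //  (S or R).
      branch 1.1 (add not Q):
        × closes — contains both Q and not Q.
      branch 1.2 (add (S or R)):
        (S or R): β-rule — branch into S  //  R.
          branch 1.2.1 (add S):
            ○ open, literals {P=F, Q=T, S=T}.
          branch 1.2.2 (add R):
            ○ open, literals {P=F, Q=T, R=T, S=T}.
  branch 2 (add not S, not (Q and not P)):
    (Q implies (S or R)): β-rule — branch into not Q  //  (S or R).
      branch 2.1 (add not Q):
        not (Q and not P): β-rule — branch into not Q  //  not not P.
          branch 2.1.1 (add not Q):
            ○ open, literals {Q=F, S=F}.
          branch 2.1.2 (add not not P):
            ○ open, literals {P=T, Q=F, S=F}.
      branch 2.2 (add (S or R)):
        not (Q and not P): β-rule — branch into not Q  //  not not P.
          branch 2.2.1 (add not Q):
            (S or R): β-rule — branch into S  //  R.
              branch 2.2.1.1 (add S):
                × closes — contains both S and not S.
              branch 2.2.1.2 (add R):
                ○ open, literals {Q=F, R=T, S=F}.
          branch 2.2.2 (add not not P):
            (S or R): β-rule — branch into S  //  R.
              branch 2.2.2.1 (add S):
                × closes — contains both S and not S.
              branch 2.2.2.2 (add R):
                ○ open, literals {P=T, R=T, S=F}.
3 branches closed, 6 open.
An open branch gives a countermodel: P=F, Q=T, S=T (unmentioned atoms arbitrary); under it the original formula is false.

Not valid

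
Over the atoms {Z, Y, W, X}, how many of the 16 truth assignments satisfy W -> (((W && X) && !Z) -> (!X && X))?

14

Initial set: {T (W -> (((W && X) && !Z) -> (!X && X)))}.
T (W -> (((W && X) && !Z) -> (!X && X))): β-rule — branch into F W  //  T (((W && X) && !Z) -> (!X && X)).
  branch 1 (add F W):
    ○ open, literals {W=0}.
  branch 2 (add T (((W && X) && !Z) -> (!X && X))):
    T (((W && X) && !Z) -> (!X && X)): β-rule — branch into F ((W && X) && !Z)  //  T (!X && X).
      branch 2.1 (add F ((W && X) && !Z)):
        F ((W && X) && !Z): β-rule — branch into F (W && X)  //  F !Z.
          branch 2.1.1 (add F (W && X)):
            F (W && X): β-rule — branch into F W  //  F X.
              branch 2.1.1.1 (add F W):
                ○ open, literals {W=0}.
              branch 2.1.1.2 (add F X):
                ○ open, literals {X=0}.
          branch 2.1.2 (add F !Z):
            ○ open, literals {Z=1}.
      branch 2.2 (add T (!X && X)):
        T (!X && X): α-rule — add T !X, T X.
        × closes — contains both X and !X.
1 branch closed, 4 open.
Each open branch fixes some atoms; the unmentioned ones are free. Counting distinct full assignments: branch {W=0} (Z, Y, X) contributes 8 new; branch {W=0} (Z, Y, X) contributes 0 new; branch {X=0} (Z, Y, W) contributes 4 new; branch {Z=1} (Y, W, X) contributes 2 new. Total: 14.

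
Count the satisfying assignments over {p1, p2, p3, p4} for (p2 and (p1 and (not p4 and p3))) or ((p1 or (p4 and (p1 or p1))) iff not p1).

Initial set: {((p2 and (p1 and (not p4 and p3))) or ((p1 or (p4 and (p1 or p1))) iff not p1))}.
((p2 and (p1 and (not p4 and p3))) or ((p1 or (p4 and (p1 or p1))) iff not p1)): β-rule — branch into (p2 and (p1 and (not p4 and p3)))  //  ((p1 or (p4 and (p1 or p1))) iff not p1).
  branch 1 (add (p2 and (p1 and (not p4 and p3)))):
    (p2 and (p1 and (not p4 and p3))): α-rule — add p2, (p1 and (not p4 and p3)).
    (p1 and (not p4 and p3)): α-rule — add p1, (not p4 and p3).
    (not p4 and p3): α-rule — add not p4, p3.
    ○ open, literals {p1=T, p2=T, p3=T, p4=F}.
  branch 2 (add ((p1 or (p4 and (p1 or p1))) iff not p1)):
    ((p1 or (p4 and (p1 or p1))) iff not p1): β-rule — branch into (p1 or (p4 and (p1 or p1))), not p1  //  not (p1 or (p4 and (p1 or p1))), not not p1.
      branch 2.1 (add (p1 or (p4 and (p1 or p1))), not p1):
        (p1 or (p4 and (p1 or p1))): β-rule — branch into p1  //  (p4 and (p1 or p1)).
          branch 2.1.1 (add p1):
            × closes — contains both p1 and not p1.
          branch 2.1.2 (add (p4 and (p1 or p1))):
            (p4 and (p1 or p1)): α-rule — add p4, (p1 or p1).
            (p1 or p1): β-rule — branch into p1  //  p1.
              branch 2.1.2.1 (add p1):
                × closes — contains both p1 and not p1.
              branch 2.1.2.2 (add p1):
                × closes — contains both p1 and not p1.
      branch 2.2 (add not (p1 or (p4 and (p1 or p1))), not not p1):
        not (p1 or (p4 and (p1 or p1))): α-rule — add not p1, not (p4 and (p1 or p1)).
        × closes — contains both p1 and not p1.
4 branches closed, 1 open.
Each open branch fixes some atoms; the unmentioned ones are free. Counting distinct full assignments: branch {p1=T, p2=T, p3=T, p4=F} (none free) contributes 1 new. Total: 1.

1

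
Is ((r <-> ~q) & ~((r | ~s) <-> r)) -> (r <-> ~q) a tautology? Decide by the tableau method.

Valid

Assume the negation and expand:
Initial set: {~(((r <-> ~q) & ~((r | ~s) <-> r)) -> (r <-> ~q))}.
~(((r <-> ~q) & ~((r | ~s) <-> r)) -> (r <-> ~q)): α-rule — add ((r <-> ~q) & ~((r | ~s) <-> r)), ~(r <-> ~q).
((r <-> ~q) & ~((r | ~s) <-> r)): α-rule — add (r <-> ~q), ~((r | ~s) <-> r).
~(r <-> ~q): β-rule — branch into r, ~~q  //  ~r, ~q.
  branch 1 (add r, ~~q):
    (r <-> ~q): β-rule — branch into r, ~q  //  ~r, ~~q.
      branch 1.1 (add r, ~q):
        × closes — contains both q and ~q.
      branch 1.2 (add ~r, ~~q):
        × closes — contains both r and ~r.
  branch 2 (add ~r, ~q):
    (r <-> ~q): β-rule — branch into r, ~q  //  ~r, ~~q.
      branch 2.1 (add r, ~q):
        × closes — contains both r and ~r.
      branch 2.2 (add ~r, ~~q):
        × closes — contains both q and ~q.
All 4 branches close.
Every branch closed, so the negation is unsatisfiable and the formula is valid.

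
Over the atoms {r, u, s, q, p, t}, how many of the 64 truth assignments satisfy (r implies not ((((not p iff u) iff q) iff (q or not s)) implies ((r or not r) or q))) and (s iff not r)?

Initial set: {((r implies not ((((not p iff u) iff q) iff (q or not s)) implies ((r or not r) or q))) and (s iff not r))}.
((r implies not ((((not p iff u) iff q) iff (q or not s)) implies ((r or not r) or q))) and (s iff not r)): α-rule — add (r implies not ((((not p iff u) iff q) iff (q or not s)) implies ((r or not r) or q))), (s iff not r).
(r implies not ((((not p iff u) iff q) iff (q or not s)) implies ((r or not r) or q))): β-rule — branch into not r  //  not ((((not p iff u) iff q) iff (q or not s)) implies ((r or not r) or q)).
  branch 1 (add not r):
    (s iff not r): β-rule — branch into s, not r  //  not s, not not r.
      branch 1.1 (add s, not r):
        ○ open, literals {r=false, s=true}.
      branch 1.2 (add not s, not not r):
        × closes — contains both r and not r.
  branch 2 (add not ((((not p iff u) iff q) iff (q or not s)) implies ((r or not r) or q))):
    not ((((not p iff u) iff q) iff (q or not s)) implies ((r or not r) or q)): α-rule — add (((not p iff u) iff q) iff (q or not s)), not ((r or not r) or q).
    not ((r or not r) or q): α-rule — add not (r or not r), not q.
    not (r or not r): α-rule — add not r, not not r.
    × closes — contains both r and not r.
2 branches closed, 1 open.
Each open branch fixes some atoms; the unmentioned ones are free. Counting distinct full assignments: branch {r=false, s=true} (u, q, p, t) contributes 16 new. Total: 16.

16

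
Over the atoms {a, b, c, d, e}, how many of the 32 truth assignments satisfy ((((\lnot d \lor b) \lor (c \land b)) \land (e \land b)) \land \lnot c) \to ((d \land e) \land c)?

Initial set: {(((((\lnot d \lor b) \lor (c \land b)) \land (e \land b)) \land \lnot c) \to ((d \land e) \land c))}.
(((((\lnot d \lor b) \lor (c \land b)) \land (e \land b)) \land \lnot c) \to ((d \land e) \land c)): β-rule — branch into \lnot ((((\lnot d \lor b) \lor (c \land b)) \land (e \land b)) \land \lnot c)  //  ((d \land e) \land c).
  branch 1 (add \lnot ((((\lnot d \lor b) \lor (c \land b)) \land (e \land b)) \land \lnot c)):
    \lnot ((((\lnot d \lor b) \lor (c \land b)) \land (e \land b)) \land \lnot c): β-rule — branch into \lnot (((\lnot d \lor b) \lor (c \land b)) \land (e \land b))  //  \lnot \lnot c.
      branch 1.1 (add \lnot (((\lnot d \lor b) \lor (c \land b)) \land (e \land b))):
        \lnot (((\lnot d \lor b) \lor (c \land b)) \land (e \land b)): β-rule — branch into \lnot ((\lnot d \lor b) \lor (c \land b))  //  \lnot (e \land b).
          branch 1.1.1 (add \lnot ((\lnot d \lor b) \lor (c \land b))):
            \lnot ((\lnot d \lor b) \lor (c \land b)): α-rule — add \lnot (\lnot d \lor b), \lnot (c \land b).
            \lnot (\lnot d \lor b): α-rule — add \lnot \lnot d, \lnot b.
            \lnot (c \land b): β-rule — branch into \lnot c  //  \lnot b.
              branch 1.1.1.1 (add \lnot c):
                ○ open, literals {b=false, c=false, d=true}.
              branch 1.1.1.2 (add \lnot b):
                ○ open, literals {b=false, d=true}.
          branch 1.1.2 (add \lnot (e \land b)):
            \lnot (e \land b): β-rule — branch into \lnot e  //  \lnot b.
              branch 1.1.2.1 (add \lnot e):
                ○ open, literals {e=false}.
              branch 1.1.2.2 (add \lnot b):
                ○ open, literals {b=false}.
      branch 1.2 (add \lnot \lnot c):
        ○ open, literals {c=true}.
  branch 2 (add ((d \land e) \land c)):
    ((d \land e) \land c): α-rule — add (d \land e), c.
    (d \land e): α-rule — add d, e.
    ○ open, literals {c=true, d=true, e=true}.
0 branches closed, 6 open.
Each open branch fixes some atoms; the unmentioned ones are free. Counting distinct full assignments: branch {b=false, c=false, d=true} (a, e) contributes 4 new; branch {b=false, d=true} (a, c, e) contributes 4 new; branch {e=false} (a, b, c, d) contributes 12 new; branch {b=false} (a, c, d, e) contributes 4 new; branch {c=true} (a, b, d, e) contributes 4 new; branch {c=true, d=true, e=true} (a, b) contributes 0 new. Total: 28.

28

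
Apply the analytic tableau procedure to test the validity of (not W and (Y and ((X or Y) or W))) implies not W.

Assume the negation and expand:
Initial set: {not ((not W and (Y and ((X or Y) or W))) implies not W)}.
not ((not W and (Y and ((X or Y) or W))) implies not W): α-rule — add (not W and (Y and ((X or Y) or W))), not not W.
(not W and (Y and ((X or Y) or W))): α-rule — add not W, (Y and ((X or Y) or W)).
× closes — contains both W and not W.
All 1 branch closes.
Every branch closed, so the negation is unsatisfiable and the formula is valid.

Valid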